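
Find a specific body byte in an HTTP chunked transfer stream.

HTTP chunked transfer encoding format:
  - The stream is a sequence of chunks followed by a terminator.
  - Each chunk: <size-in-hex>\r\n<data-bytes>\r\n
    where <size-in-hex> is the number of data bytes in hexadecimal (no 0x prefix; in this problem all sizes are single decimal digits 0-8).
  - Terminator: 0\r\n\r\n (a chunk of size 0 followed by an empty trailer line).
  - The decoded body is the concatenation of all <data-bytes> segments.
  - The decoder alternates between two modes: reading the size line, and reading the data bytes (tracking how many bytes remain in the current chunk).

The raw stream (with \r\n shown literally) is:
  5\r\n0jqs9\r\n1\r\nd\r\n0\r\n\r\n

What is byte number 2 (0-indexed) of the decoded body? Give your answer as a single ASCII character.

Chunk 1: stream[0..1]='5' size=0x5=5, data at stream[3..8]='0jqs9' -> body[0..5], body so far='0jqs9'
Chunk 2: stream[10..11]='1' size=0x1=1, data at stream[13..14]='d' -> body[5..6], body so far='0jqs9d'
Chunk 3: stream[16..17]='0' size=0 (terminator). Final body='0jqs9d' (6 bytes)
Body byte 2 = 'q'

Answer: q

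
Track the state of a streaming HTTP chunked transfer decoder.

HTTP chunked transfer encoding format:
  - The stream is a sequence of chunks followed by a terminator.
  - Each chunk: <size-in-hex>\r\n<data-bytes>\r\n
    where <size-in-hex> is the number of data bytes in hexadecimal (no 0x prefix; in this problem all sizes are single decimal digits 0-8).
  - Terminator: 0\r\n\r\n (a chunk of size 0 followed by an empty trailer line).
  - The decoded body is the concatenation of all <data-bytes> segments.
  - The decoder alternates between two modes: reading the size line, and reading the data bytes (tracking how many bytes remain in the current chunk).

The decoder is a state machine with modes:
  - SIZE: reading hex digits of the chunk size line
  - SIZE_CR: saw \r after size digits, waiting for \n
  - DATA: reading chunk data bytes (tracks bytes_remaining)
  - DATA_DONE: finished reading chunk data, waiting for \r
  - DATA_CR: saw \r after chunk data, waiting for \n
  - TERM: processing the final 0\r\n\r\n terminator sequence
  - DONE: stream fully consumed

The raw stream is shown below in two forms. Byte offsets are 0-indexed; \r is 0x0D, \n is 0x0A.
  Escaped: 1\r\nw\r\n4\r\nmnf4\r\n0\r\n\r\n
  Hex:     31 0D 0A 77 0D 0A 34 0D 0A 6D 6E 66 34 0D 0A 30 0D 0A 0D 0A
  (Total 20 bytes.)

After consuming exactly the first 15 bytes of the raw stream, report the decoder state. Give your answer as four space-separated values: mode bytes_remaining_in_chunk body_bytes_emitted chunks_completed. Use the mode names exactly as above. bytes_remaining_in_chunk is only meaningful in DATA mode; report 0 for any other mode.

Byte 0 = '1': mode=SIZE remaining=0 emitted=0 chunks_done=0
Byte 1 = 0x0D: mode=SIZE_CR remaining=0 emitted=0 chunks_done=0
Byte 2 = 0x0A: mode=DATA remaining=1 emitted=0 chunks_done=0
Byte 3 = 'w': mode=DATA_DONE remaining=0 emitted=1 chunks_done=0
Byte 4 = 0x0D: mode=DATA_CR remaining=0 emitted=1 chunks_done=0
Byte 5 = 0x0A: mode=SIZE remaining=0 emitted=1 chunks_done=1
Byte 6 = '4': mode=SIZE remaining=0 emitted=1 chunks_done=1
Byte 7 = 0x0D: mode=SIZE_CR remaining=0 emitted=1 chunks_done=1
Byte 8 = 0x0A: mode=DATA remaining=4 emitted=1 chunks_done=1
Byte 9 = 'm': mode=DATA remaining=3 emitted=2 chunks_done=1
Byte 10 = 'n': mode=DATA remaining=2 emitted=3 chunks_done=1
Byte 11 = 'f': mode=DATA remaining=1 emitted=4 chunks_done=1
Byte 12 = '4': mode=DATA_DONE remaining=0 emitted=5 chunks_done=1
Byte 13 = 0x0D: mode=DATA_CR remaining=0 emitted=5 chunks_done=1
Byte 14 = 0x0A: mode=SIZE remaining=0 emitted=5 chunks_done=2

Answer: SIZE 0 5 2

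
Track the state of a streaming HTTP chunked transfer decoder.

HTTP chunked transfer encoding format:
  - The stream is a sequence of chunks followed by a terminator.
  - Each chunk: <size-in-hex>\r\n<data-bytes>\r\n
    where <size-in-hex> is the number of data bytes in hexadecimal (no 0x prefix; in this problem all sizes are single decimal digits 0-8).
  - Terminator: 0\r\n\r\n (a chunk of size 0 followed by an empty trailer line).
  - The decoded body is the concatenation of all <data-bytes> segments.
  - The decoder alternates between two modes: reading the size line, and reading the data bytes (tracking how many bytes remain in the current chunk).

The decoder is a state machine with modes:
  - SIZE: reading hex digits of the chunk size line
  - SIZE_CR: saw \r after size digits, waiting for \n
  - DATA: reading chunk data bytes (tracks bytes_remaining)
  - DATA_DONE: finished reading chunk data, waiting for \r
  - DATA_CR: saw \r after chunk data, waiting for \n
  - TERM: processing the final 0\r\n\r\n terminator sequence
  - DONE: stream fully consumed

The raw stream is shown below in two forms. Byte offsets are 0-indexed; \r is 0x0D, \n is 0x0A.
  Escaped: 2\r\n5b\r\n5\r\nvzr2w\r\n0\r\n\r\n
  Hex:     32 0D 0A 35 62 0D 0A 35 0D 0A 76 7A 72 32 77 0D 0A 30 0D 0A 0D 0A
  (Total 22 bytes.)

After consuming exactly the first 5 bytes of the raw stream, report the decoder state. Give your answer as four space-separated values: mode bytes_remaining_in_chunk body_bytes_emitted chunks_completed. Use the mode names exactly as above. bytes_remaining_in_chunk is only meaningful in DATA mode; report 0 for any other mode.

Answer: DATA_DONE 0 2 0

Derivation:
Byte 0 = '2': mode=SIZE remaining=0 emitted=0 chunks_done=0
Byte 1 = 0x0D: mode=SIZE_CR remaining=0 emitted=0 chunks_done=0
Byte 2 = 0x0A: mode=DATA remaining=2 emitted=0 chunks_done=0
Byte 3 = '5': mode=DATA remaining=1 emitted=1 chunks_done=0
Byte 4 = 'b': mode=DATA_DONE remaining=0 emitted=2 chunks_done=0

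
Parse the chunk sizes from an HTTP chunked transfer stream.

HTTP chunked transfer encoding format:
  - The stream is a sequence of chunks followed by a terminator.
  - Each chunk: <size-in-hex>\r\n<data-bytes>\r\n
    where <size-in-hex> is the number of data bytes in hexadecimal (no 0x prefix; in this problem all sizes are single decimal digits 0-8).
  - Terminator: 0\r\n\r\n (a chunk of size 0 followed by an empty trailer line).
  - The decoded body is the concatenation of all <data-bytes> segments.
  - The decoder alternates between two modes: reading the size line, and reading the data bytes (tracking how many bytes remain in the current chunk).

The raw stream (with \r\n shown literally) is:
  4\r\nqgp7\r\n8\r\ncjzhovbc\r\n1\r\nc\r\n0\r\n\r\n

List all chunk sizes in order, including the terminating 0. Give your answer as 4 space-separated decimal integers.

Answer: 4 8 1 0

Derivation:
Chunk 1: stream[0..1]='4' size=0x4=4, data at stream[3..7]='qgp7' -> body[0..4], body so far='qgp7'
Chunk 2: stream[9..10]='8' size=0x8=8, data at stream[12..20]='cjzhovbc' -> body[4..12], body so far='qgp7cjzhovbc'
Chunk 3: stream[22..23]='1' size=0x1=1, data at stream[25..26]='c' -> body[12..13], body so far='qgp7cjzhovbcc'
Chunk 4: stream[28..29]='0' size=0 (terminator). Final body='qgp7cjzhovbcc' (13 bytes)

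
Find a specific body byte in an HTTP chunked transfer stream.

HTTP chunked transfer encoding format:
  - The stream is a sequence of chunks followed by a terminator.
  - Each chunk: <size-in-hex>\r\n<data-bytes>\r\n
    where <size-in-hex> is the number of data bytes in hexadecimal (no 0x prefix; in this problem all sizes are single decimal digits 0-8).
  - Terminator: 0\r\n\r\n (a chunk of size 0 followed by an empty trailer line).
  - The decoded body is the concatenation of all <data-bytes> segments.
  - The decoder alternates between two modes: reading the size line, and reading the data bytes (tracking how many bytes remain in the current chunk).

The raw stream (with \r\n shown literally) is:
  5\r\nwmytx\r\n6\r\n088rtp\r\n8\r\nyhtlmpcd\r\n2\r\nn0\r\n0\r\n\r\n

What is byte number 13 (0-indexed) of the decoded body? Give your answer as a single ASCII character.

Chunk 1: stream[0..1]='5' size=0x5=5, data at stream[3..8]='wmytx' -> body[0..5], body so far='wmytx'
Chunk 2: stream[10..11]='6' size=0x6=6, data at stream[13..19]='088rtp' -> body[5..11], body so far='wmytx088rtp'
Chunk 3: stream[21..22]='8' size=0x8=8, data at stream[24..32]='yhtlmpcd' -> body[11..19], body so far='wmytx088rtpyhtlmpcd'
Chunk 4: stream[34..35]='2' size=0x2=2, data at stream[37..39]='n0' -> body[19..21], body so far='wmytx088rtpyhtlmpcdn0'
Chunk 5: stream[41..42]='0' size=0 (terminator). Final body='wmytx088rtpyhtlmpcdn0' (21 bytes)
Body byte 13 = 't'

Answer: t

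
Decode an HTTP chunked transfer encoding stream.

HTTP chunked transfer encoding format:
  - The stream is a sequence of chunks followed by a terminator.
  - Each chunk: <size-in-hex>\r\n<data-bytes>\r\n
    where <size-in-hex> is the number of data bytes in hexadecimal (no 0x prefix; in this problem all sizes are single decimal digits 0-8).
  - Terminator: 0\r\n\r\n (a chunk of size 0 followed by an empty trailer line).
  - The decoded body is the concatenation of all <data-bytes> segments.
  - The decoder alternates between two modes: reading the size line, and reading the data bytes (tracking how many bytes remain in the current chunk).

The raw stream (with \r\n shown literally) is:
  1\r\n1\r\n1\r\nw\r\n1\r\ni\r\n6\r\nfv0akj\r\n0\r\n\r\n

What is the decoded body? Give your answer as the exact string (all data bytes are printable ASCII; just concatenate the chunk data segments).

Answer: 1wifv0akj

Derivation:
Chunk 1: stream[0..1]='1' size=0x1=1, data at stream[3..4]='1' -> body[0..1], body so far='1'
Chunk 2: stream[6..7]='1' size=0x1=1, data at stream[9..10]='w' -> body[1..2], body so far='1w'
Chunk 3: stream[12..13]='1' size=0x1=1, data at stream[15..16]='i' -> body[2..3], body so far='1wi'
Chunk 4: stream[18..19]='6' size=0x6=6, data at stream[21..27]='fv0akj' -> body[3..9], body so far='1wifv0akj'
Chunk 5: stream[29..30]='0' size=0 (terminator). Final body='1wifv0akj' (9 bytes)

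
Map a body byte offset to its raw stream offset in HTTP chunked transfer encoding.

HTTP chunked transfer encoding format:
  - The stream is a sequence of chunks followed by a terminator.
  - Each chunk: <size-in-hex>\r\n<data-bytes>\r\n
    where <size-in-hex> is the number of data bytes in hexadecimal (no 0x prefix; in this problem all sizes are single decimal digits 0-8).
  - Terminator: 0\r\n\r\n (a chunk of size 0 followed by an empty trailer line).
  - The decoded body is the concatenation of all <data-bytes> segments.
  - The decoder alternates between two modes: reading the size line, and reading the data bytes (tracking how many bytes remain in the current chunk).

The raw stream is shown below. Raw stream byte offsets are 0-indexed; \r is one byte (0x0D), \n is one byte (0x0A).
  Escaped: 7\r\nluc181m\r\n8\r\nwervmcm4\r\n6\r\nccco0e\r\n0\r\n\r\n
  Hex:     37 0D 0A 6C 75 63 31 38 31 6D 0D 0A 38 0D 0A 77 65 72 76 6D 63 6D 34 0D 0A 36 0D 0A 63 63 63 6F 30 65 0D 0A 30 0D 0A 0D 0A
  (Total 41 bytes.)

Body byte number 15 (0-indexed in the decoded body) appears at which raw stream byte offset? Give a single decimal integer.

Answer: 28

Derivation:
Chunk 1: stream[0..1]='7' size=0x7=7, data at stream[3..10]='luc181m' -> body[0..7], body so far='luc181m'
Chunk 2: stream[12..13]='8' size=0x8=8, data at stream[15..23]='wervmcm4' -> body[7..15], body so far='luc181mwervmcm4'
Chunk 3: stream[25..26]='6' size=0x6=6, data at stream[28..34]='ccco0e' -> body[15..21], body so far='luc181mwervmcm4ccco0e'
Chunk 4: stream[36..37]='0' size=0 (terminator). Final body='luc181mwervmcm4ccco0e' (21 bytes)
Body byte 15 at stream offset 28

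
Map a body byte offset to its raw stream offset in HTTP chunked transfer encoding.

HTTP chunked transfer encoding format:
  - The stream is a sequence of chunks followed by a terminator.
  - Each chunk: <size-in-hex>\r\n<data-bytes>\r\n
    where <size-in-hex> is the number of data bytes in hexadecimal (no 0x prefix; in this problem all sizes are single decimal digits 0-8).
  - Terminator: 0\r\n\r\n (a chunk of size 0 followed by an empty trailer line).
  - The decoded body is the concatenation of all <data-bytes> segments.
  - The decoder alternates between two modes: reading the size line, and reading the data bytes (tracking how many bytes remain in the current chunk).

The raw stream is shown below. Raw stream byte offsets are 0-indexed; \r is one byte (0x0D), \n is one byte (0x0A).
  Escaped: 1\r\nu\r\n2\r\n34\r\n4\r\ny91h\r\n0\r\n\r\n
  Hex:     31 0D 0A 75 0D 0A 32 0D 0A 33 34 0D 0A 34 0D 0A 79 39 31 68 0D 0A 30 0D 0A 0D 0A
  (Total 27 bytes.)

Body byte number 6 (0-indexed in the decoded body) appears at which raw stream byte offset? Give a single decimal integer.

Chunk 1: stream[0..1]='1' size=0x1=1, data at stream[3..4]='u' -> body[0..1], body so far='u'
Chunk 2: stream[6..7]='2' size=0x2=2, data at stream[9..11]='34' -> body[1..3], body so far='u34'
Chunk 3: stream[13..14]='4' size=0x4=4, data at stream[16..20]='y91h' -> body[3..7], body so far='u34y91h'
Chunk 4: stream[22..23]='0' size=0 (terminator). Final body='u34y91h' (7 bytes)
Body byte 6 at stream offset 19

Answer: 19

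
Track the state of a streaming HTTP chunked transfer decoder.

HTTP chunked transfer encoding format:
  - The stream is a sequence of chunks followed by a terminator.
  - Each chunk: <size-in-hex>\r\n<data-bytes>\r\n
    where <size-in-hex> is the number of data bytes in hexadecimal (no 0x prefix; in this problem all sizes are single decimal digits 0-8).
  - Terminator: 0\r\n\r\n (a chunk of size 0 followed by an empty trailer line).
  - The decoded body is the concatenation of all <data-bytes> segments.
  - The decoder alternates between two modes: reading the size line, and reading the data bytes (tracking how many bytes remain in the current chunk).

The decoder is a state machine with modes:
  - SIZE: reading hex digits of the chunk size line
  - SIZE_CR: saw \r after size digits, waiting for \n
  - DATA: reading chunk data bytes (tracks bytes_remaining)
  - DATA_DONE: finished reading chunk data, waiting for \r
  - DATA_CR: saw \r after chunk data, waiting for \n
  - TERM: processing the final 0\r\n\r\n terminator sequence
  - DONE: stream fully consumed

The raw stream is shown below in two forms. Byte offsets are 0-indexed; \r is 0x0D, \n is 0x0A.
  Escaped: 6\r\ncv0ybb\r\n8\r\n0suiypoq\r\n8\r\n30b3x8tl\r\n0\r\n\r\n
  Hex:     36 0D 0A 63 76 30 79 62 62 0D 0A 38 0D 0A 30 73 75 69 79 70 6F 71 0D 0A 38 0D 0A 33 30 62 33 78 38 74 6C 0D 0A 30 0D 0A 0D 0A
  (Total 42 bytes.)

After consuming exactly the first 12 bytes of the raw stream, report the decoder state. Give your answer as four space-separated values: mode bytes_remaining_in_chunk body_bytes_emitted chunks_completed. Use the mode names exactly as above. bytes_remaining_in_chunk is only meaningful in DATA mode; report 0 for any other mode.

Byte 0 = '6': mode=SIZE remaining=0 emitted=0 chunks_done=0
Byte 1 = 0x0D: mode=SIZE_CR remaining=0 emitted=0 chunks_done=0
Byte 2 = 0x0A: mode=DATA remaining=6 emitted=0 chunks_done=0
Byte 3 = 'c': mode=DATA remaining=5 emitted=1 chunks_done=0
Byte 4 = 'v': mode=DATA remaining=4 emitted=2 chunks_done=0
Byte 5 = '0': mode=DATA remaining=3 emitted=3 chunks_done=0
Byte 6 = 'y': mode=DATA remaining=2 emitted=4 chunks_done=0
Byte 7 = 'b': mode=DATA remaining=1 emitted=5 chunks_done=0
Byte 8 = 'b': mode=DATA_DONE remaining=0 emitted=6 chunks_done=0
Byte 9 = 0x0D: mode=DATA_CR remaining=0 emitted=6 chunks_done=0
Byte 10 = 0x0A: mode=SIZE remaining=0 emitted=6 chunks_done=1
Byte 11 = '8': mode=SIZE remaining=0 emitted=6 chunks_done=1

Answer: SIZE 0 6 1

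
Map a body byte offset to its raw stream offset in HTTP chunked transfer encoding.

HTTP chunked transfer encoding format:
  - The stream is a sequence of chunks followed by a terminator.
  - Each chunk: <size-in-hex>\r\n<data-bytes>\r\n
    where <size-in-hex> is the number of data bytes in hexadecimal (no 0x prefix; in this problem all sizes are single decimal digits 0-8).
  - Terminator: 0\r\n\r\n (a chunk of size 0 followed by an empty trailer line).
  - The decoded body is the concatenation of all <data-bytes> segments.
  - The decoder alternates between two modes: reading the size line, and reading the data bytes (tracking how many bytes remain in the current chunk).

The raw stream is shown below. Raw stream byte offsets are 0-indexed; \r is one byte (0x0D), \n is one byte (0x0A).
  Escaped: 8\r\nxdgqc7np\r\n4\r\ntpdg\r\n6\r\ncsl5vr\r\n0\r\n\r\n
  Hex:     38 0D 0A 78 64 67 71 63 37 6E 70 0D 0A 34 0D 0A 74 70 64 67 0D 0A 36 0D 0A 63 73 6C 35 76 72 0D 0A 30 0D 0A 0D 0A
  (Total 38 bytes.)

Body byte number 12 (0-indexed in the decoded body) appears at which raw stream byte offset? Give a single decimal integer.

Chunk 1: stream[0..1]='8' size=0x8=8, data at stream[3..11]='xdgqc7np' -> body[0..8], body so far='xdgqc7np'
Chunk 2: stream[13..14]='4' size=0x4=4, data at stream[16..20]='tpdg' -> body[8..12], body so far='xdgqc7nptpdg'
Chunk 3: stream[22..23]='6' size=0x6=6, data at stream[25..31]='csl5vr' -> body[12..18], body so far='xdgqc7nptpdgcsl5vr'
Chunk 4: stream[33..34]='0' size=0 (terminator). Final body='xdgqc7nptpdgcsl5vr' (18 bytes)
Body byte 12 at stream offset 25

Answer: 25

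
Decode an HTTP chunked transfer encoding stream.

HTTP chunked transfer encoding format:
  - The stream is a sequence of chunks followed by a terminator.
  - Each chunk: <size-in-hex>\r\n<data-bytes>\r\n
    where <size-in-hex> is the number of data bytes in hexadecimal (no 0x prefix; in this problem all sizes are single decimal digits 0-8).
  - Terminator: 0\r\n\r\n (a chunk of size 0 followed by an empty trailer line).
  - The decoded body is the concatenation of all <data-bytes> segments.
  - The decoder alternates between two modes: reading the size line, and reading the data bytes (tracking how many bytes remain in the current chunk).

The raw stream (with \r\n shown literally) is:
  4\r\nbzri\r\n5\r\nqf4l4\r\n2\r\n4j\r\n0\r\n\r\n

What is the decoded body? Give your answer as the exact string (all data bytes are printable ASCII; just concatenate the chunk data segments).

Answer: bzriqf4l44j

Derivation:
Chunk 1: stream[0..1]='4' size=0x4=4, data at stream[3..7]='bzri' -> body[0..4], body so far='bzri'
Chunk 2: stream[9..10]='5' size=0x5=5, data at stream[12..17]='qf4l4' -> body[4..9], body so far='bzriqf4l4'
Chunk 3: stream[19..20]='2' size=0x2=2, data at stream[22..24]='4j' -> body[9..11], body so far='bzriqf4l44j'
Chunk 4: stream[26..27]='0' size=0 (terminator). Final body='bzriqf4l44j' (11 bytes)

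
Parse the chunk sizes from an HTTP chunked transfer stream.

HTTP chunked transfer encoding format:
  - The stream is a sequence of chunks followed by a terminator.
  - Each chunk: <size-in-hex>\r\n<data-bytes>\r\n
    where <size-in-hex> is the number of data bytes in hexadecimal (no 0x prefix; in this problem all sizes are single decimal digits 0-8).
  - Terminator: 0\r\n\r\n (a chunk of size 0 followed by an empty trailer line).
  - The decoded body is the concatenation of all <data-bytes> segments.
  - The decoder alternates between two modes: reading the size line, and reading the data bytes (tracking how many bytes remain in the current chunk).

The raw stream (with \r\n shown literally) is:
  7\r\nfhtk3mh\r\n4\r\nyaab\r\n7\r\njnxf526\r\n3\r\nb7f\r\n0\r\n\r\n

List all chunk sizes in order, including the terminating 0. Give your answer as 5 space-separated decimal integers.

Answer: 7 4 7 3 0

Derivation:
Chunk 1: stream[0..1]='7' size=0x7=7, data at stream[3..10]='fhtk3mh' -> body[0..7], body so far='fhtk3mh'
Chunk 2: stream[12..13]='4' size=0x4=4, data at stream[15..19]='yaab' -> body[7..11], body so far='fhtk3mhyaab'
Chunk 3: stream[21..22]='7' size=0x7=7, data at stream[24..31]='jnxf526' -> body[11..18], body so far='fhtk3mhyaabjnxf526'
Chunk 4: stream[33..34]='3' size=0x3=3, data at stream[36..39]='b7f' -> body[18..21], body so far='fhtk3mhyaabjnxf526b7f'
Chunk 5: stream[41..42]='0' size=0 (terminator). Final body='fhtk3mhyaabjnxf526b7f' (21 bytes)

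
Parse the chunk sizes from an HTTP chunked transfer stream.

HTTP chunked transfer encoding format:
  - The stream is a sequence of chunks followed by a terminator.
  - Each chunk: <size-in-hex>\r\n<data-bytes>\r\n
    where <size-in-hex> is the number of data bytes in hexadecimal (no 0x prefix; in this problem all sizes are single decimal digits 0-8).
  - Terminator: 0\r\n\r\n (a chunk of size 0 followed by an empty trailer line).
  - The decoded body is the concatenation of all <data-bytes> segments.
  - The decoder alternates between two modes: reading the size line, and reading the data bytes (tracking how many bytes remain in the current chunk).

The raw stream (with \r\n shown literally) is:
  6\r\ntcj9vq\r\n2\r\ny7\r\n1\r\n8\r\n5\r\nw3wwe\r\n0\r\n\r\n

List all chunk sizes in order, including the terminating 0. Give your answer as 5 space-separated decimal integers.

Chunk 1: stream[0..1]='6' size=0x6=6, data at stream[3..9]='tcj9vq' -> body[0..6], body so far='tcj9vq'
Chunk 2: stream[11..12]='2' size=0x2=2, data at stream[14..16]='y7' -> body[6..8], body so far='tcj9vqy7'
Chunk 3: stream[18..19]='1' size=0x1=1, data at stream[21..22]='8' -> body[8..9], body so far='tcj9vqy78'
Chunk 4: stream[24..25]='5' size=0x5=5, data at stream[27..32]='w3wwe' -> body[9..14], body so far='tcj9vqy78w3wwe'
Chunk 5: stream[34..35]='0' size=0 (terminator). Final body='tcj9vqy78w3wwe' (14 bytes)

Answer: 6 2 1 5 0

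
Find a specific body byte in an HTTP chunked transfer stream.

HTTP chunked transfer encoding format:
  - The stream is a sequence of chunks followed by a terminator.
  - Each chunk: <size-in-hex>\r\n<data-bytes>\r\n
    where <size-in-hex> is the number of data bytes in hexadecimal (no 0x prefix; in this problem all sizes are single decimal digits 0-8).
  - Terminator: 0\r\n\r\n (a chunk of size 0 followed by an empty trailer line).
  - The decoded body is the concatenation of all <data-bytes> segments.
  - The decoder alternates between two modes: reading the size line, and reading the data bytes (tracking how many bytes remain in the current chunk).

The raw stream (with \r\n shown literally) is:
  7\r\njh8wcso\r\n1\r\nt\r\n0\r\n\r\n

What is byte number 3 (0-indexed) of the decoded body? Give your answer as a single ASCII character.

Chunk 1: stream[0..1]='7' size=0x7=7, data at stream[3..10]='jh8wcso' -> body[0..7], body so far='jh8wcso'
Chunk 2: stream[12..13]='1' size=0x1=1, data at stream[15..16]='t' -> body[7..8], body so far='jh8wcsot'
Chunk 3: stream[18..19]='0' size=0 (terminator). Final body='jh8wcsot' (8 bytes)
Body byte 3 = 'w'

Answer: w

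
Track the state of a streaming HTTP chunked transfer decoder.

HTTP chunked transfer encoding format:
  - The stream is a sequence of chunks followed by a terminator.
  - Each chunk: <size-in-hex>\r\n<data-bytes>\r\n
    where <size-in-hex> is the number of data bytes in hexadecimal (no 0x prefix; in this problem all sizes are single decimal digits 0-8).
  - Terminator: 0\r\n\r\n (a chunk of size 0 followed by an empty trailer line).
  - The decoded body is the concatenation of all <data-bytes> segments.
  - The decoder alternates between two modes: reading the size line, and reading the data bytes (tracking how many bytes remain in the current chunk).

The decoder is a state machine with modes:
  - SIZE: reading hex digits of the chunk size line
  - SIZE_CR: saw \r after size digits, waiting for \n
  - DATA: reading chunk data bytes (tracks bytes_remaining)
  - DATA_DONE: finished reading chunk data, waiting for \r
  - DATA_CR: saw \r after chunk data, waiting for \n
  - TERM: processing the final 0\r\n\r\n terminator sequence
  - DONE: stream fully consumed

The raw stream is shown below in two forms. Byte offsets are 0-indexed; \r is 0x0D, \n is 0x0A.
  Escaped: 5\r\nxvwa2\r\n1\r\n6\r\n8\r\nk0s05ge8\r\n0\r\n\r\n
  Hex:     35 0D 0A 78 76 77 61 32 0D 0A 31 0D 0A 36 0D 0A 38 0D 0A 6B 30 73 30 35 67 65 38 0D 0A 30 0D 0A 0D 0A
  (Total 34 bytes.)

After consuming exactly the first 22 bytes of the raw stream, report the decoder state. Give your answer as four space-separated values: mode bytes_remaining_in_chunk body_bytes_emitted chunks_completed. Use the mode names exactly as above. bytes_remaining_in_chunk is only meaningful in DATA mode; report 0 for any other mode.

Byte 0 = '5': mode=SIZE remaining=0 emitted=0 chunks_done=0
Byte 1 = 0x0D: mode=SIZE_CR remaining=0 emitted=0 chunks_done=0
Byte 2 = 0x0A: mode=DATA remaining=5 emitted=0 chunks_done=0
Byte 3 = 'x': mode=DATA remaining=4 emitted=1 chunks_done=0
Byte 4 = 'v': mode=DATA remaining=3 emitted=2 chunks_done=0
Byte 5 = 'w': mode=DATA remaining=2 emitted=3 chunks_done=0
Byte 6 = 'a': mode=DATA remaining=1 emitted=4 chunks_done=0
Byte 7 = '2': mode=DATA_DONE remaining=0 emitted=5 chunks_done=0
Byte 8 = 0x0D: mode=DATA_CR remaining=0 emitted=5 chunks_done=0
Byte 9 = 0x0A: mode=SIZE remaining=0 emitted=5 chunks_done=1
Byte 10 = '1': mode=SIZE remaining=0 emitted=5 chunks_done=1
Byte 11 = 0x0D: mode=SIZE_CR remaining=0 emitted=5 chunks_done=1
Byte 12 = 0x0A: mode=DATA remaining=1 emitted=5 chunks_done=1
Byte 13 = '6': mode=DATA_DONE remaining=0 emitted=6 chunks_done=1
Byte 14 = 0x0D: mode=DATA_CR remaining=0 emitted=6 chunks_done=1
Byte 15 = 0x0A: mode=SIZE remaining=0 emitted=6 chunks_done=2
Byte 16 = '8': mode=SIZE remaining=0 emitted=6 chunks_done=2
Byte 17 = 0x0D: mode=SIZE_CR remaining=0 emitted=6 chunks_done=2
Byte 18 = 0x0A: mode=DATA remaining=8 emitted=6 chunks_done=2
Byte 19 = 'k': mode=DATA remaining=7 emitted=7 chunks_done=2
Byte 20 = '0': mode=DATA remaining=6 emitted=8 chunks_done=2
Byte 21 = 's': mode=DATA remaining=5 emitted=9 chunks_done=2

Answer: DATA 5 9 2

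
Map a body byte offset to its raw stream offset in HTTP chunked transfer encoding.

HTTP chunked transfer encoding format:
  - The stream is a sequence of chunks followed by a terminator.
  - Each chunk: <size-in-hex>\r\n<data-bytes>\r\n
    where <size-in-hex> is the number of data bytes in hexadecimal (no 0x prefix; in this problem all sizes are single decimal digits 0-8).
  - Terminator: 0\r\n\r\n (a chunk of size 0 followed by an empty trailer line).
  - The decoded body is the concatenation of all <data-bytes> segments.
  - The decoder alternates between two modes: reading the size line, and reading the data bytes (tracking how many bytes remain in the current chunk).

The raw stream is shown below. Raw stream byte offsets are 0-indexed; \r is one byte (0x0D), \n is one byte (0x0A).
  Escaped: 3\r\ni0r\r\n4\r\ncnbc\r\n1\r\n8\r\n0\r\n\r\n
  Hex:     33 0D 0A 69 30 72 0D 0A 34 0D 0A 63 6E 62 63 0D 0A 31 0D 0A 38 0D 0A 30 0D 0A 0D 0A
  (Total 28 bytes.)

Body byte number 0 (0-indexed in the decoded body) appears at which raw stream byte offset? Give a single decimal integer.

Answer: 3

Derivation:
Chunk 1: stream[0..1]='3' size=0x3=3, data at stream[3..6]='i0r' -> body[0..3], body so far='i0r'
Chunk 2: stream[8..9]='4' size=0x4=4, data at stream[11..15]='cnbc' -> body[3..7], body so far='i0rcnbc'
Chunk 3: stream[17..18]='1' size=0x1=1, data at stream[20..21]='8' -> body[7..8], body so far='i0rcnbc8'
Chunk 4: stream[23..24]='0' size=0 (terminator). Final body='i0rcnbc8' (8 bytes)
Body byte 0 at stream offset 3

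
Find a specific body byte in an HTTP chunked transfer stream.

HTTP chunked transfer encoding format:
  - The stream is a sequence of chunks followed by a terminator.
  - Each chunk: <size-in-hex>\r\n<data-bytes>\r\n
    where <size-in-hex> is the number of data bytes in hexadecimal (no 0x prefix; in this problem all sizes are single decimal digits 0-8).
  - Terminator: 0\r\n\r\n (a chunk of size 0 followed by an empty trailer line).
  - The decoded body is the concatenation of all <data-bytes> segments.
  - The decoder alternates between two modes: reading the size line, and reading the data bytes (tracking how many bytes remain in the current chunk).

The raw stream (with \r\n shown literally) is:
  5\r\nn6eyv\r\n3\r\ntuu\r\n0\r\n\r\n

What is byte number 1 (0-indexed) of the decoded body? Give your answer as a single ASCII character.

Chunk 1: stream[0..1]='5' size=0x5=5, data at stream[3..8]='n6eyv' -> body[0..5], body so far='n6eyv'
Chunk 2: stream[10..11]='3' size=0x3=3, data at stream[13..16]='tuu' -> body[5..8], body so far='n6eyvtuu'
Chunk 3: stream[18..19]='0' size=0 (terminator). Final body='n6eyvtuu' (8 bytes)
Body byte 1 = '6'

Answer: 6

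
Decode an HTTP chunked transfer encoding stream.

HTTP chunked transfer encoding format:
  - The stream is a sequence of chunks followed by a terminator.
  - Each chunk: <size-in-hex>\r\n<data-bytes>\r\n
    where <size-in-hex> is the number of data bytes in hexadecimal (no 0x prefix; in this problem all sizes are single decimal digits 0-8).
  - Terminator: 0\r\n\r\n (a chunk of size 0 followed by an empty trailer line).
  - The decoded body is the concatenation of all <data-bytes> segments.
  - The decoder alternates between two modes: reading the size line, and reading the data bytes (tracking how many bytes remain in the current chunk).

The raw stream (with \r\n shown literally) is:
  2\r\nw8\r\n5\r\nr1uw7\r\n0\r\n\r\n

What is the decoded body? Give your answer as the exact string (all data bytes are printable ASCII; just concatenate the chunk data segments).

Answer: w8r1uw7

Derivation:
Chunk 1: stream[0..1]='2' size=0x2=2, data at stream[3..5]='w8' -> body[0..2], body so far='w8'
Chunk 2: stream[7..8]='5' size=0x5=5, data at stream[10..15]='r1uw7' -> body[2..7], body so far='w8r1uw7'
Chunk 3: stream[17..18]='0' size=0 (terminator). Final body='w8r1uw7' (7 bytes)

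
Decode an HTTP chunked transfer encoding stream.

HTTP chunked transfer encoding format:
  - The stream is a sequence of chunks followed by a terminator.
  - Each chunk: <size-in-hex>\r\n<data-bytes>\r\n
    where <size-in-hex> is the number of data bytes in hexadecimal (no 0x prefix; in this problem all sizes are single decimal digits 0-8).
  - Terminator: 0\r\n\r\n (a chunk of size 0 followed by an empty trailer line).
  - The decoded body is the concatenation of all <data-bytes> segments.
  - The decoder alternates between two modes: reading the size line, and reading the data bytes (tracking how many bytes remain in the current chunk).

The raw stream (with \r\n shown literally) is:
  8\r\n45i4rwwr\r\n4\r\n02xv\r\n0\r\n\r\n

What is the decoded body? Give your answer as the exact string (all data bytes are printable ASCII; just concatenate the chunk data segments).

Chunk 1: stream[0..1]='8' size=0x8=8, data at stream[3..11]='45i4rwwr' -> body[0..8], body so far='45i4rwwr'
Chunk 2: stream[13..14]='4' size=0x4=4, data at stream[16..20]='02xv' -> body[8..12], body so far='45i4rwwr02xv'
Chunk 3: stream[22..23]='0' size=0 (terminator). Final body='45i4rwwr02xv' (12 bytes)

Answer: 45i4rwwr02xv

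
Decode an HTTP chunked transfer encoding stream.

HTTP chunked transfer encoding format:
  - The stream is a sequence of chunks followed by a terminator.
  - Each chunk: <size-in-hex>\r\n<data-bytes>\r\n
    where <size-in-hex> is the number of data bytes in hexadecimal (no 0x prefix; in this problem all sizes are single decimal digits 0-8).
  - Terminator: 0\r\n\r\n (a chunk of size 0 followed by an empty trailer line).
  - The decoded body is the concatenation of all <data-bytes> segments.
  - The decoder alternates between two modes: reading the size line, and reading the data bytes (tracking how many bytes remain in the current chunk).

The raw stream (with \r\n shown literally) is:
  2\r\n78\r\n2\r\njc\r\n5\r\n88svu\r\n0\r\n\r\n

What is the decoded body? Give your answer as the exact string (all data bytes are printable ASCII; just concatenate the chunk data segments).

Chunk 1: stream[0..1]='2' size=0x2=2, data at stream[3..5]='78' -> body[0..2], body so far='78'
Chunk 2: stream[7..8]='2' size=0x2=2, data at stream[10..12]='jc' -> body[2..4], body so far='78jc'
Chunk 3: stream[14..15]='5' size=0x5=5, data at stream[17..22]='88svu' -> body[4..9], body so far='78jc88svu'
Chunk 4: stream[24..25]='0' size=0 (terminator). Final body='78jc88svu' (9 bytes)

Answer: 78jc88svu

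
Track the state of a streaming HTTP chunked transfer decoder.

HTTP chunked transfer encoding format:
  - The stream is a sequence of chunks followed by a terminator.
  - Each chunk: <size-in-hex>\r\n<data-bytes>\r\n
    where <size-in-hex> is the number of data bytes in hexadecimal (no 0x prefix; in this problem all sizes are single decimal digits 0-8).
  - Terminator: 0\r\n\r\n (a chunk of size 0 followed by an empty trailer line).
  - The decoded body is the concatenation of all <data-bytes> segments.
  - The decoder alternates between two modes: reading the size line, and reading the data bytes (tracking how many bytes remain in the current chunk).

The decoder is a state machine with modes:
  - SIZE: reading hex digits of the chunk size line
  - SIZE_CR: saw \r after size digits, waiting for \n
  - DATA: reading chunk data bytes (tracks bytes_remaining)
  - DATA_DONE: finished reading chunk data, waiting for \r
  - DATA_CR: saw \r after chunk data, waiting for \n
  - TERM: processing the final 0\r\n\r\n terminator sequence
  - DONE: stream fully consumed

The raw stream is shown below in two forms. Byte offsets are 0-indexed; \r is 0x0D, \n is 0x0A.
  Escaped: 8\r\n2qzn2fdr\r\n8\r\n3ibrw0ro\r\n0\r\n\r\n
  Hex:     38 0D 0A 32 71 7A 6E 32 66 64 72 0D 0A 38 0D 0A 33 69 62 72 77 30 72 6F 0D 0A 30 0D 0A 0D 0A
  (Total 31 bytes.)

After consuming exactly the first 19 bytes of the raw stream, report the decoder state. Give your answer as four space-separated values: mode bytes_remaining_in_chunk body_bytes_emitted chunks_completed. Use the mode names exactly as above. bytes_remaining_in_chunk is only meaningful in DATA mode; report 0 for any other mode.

Byte 0 = '8': mode=SIZE remaining=0 emitted=0 chunks_done=0
Byte 1 = 0x0D: mode=SIZE_CR remaining=0 emitted=0 chunks_done=0
Byte 2 = 0x0A: mode=DATA remaining=8 emitted=0 chunks_done=0
Byte 3 = '2': mode=DATA remaining=7 emitted=1 chunks_done=0
Byte 4 = 'q': mode=DATA remaining=6 emitted=2 chunks_done=0
Byte 5 = 'z': mode=DATA remaining=5 emitted=3 chunks_done=0
Byte 6 = 'n': mode=DATA remaining=4 emitted=4 chunks_done=0
Byte 7 = '2': mode=DATA remaining=3 emitted=5 chunks_done=0
Byte 8 = 'f': mode=DATA remaining=2 emitted=6 chunks_done=0
Byte 9 = 'd': mode=DATA remaining=1 emitted=7 chunks_done=0
Byte 10 = 'r': mode=DATA_DONE remaining=0 emitted=8 chunks_done=0
Byte 11 = 0x0D: mode=DATA_CR remaining=0 emitted=8 chunks_done=0
Byte 12 = 0x0A: mode=SIZE remaining=0 emitted=8 chunks_done=1
Byte 13 = '8': mode=SIZE remaining=0 emitted=8 chunks_done=1
Byte 14 = 0x0D: mode=SIZE_CR remaining=0 emitted=8 chunks_done=1
Byte 15 = 0x0A: mode=DATA remaining=8 emitted=8 chunks_done=1
Byte 16 = '3': mode=DATA remaining=7 emitted=9 chunks_done=1
Byte 17 = 'i': mode=DATA remaining=6 emitted=10 chunks_done=1
Byte 18 = 'b': mode=DATA remaining=5 emitted=11 chunks_done=1

Answer: DATA 5 11 1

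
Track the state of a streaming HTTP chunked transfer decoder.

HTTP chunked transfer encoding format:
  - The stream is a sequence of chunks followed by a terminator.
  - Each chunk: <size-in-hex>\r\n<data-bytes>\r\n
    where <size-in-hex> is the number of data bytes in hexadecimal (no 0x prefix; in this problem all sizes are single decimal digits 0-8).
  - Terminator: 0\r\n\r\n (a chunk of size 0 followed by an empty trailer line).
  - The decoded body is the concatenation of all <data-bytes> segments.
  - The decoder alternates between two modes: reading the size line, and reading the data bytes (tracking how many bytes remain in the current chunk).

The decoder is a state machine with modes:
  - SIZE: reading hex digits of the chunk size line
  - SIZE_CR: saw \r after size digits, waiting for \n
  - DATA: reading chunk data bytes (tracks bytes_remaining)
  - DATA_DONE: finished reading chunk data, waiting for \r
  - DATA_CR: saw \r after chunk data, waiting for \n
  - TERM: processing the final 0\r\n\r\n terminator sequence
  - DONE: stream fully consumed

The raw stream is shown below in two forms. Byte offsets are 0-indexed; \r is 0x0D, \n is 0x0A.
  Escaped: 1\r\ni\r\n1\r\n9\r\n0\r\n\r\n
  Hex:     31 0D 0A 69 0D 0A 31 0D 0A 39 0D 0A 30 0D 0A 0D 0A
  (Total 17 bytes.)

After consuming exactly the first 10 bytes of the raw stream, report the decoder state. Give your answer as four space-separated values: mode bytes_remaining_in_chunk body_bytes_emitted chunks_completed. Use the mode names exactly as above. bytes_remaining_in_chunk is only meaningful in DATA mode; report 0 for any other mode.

Byte 0 = '1': mode=SIZE remaining=0 emitted=0 chunks_done=0
Byte 1 = 0x0D: mode=SIZE_CR remaining=0 emitted=0 chunks_done=0
Byte 2 = 0x0A: mode=DATA remaining=1 emitted=0 chunks_done=0
Byte 3 = 'i': mode=DATA_DONE remaining=0 emitted=1 chunks_done=0
Byte 4 = 0x0D: mode=DATA_CR remaining=0 emitted=1 chunks_done=0
Byte 5 = 0x0A: mode=SIZE remaining=0 emitted=1 chunks_done=1
Byte 6 = '1': mode=SIZE remaining=0 emitted=1 chunks_done=1
Byte 7 = 0x0D: mode=SIZE_CR remaining=0 emitted=1 chunks_done=1
Byte 8 = 0x0A: mode=DATA remaining=1 emitted=1 chunks_done=1
Byte 9 = '9': mode=DATA_DONE remaining=0 emitted=2 chunks_done=1

Answer: DATA_DONE 0 2 1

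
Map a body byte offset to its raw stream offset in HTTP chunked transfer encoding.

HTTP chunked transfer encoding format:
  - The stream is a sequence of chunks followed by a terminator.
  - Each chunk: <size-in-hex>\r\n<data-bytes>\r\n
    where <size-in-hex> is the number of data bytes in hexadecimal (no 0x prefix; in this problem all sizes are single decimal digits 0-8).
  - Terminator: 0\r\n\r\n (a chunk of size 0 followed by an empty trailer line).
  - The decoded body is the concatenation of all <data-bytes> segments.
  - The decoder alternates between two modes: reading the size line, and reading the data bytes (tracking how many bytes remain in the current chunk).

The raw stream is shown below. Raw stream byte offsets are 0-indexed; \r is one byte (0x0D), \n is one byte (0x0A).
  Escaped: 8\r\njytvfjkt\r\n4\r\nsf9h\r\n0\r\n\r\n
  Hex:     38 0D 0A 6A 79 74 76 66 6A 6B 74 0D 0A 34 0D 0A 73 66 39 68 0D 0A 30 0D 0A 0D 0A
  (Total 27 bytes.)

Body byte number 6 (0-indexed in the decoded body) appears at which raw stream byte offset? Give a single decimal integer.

Chunk 1: stream[0..1]='8' size=0x8=8, data at stream[3..11]='jytvfjkt' -> body[0..8], body so far='jytvfjkt'
Chunk 2: stream[13..14]='4' size=0x4=4, data at stream[16..20]='sf9h' -> body[8..12], body so far='jytvfjktsf9h'
Chunk 3: stream[22..23]='0' size=0 (terminator). Final body='jytvfjktsf9h' (12 bytes)
Body byte 6 at stream offset 9

Answer: 9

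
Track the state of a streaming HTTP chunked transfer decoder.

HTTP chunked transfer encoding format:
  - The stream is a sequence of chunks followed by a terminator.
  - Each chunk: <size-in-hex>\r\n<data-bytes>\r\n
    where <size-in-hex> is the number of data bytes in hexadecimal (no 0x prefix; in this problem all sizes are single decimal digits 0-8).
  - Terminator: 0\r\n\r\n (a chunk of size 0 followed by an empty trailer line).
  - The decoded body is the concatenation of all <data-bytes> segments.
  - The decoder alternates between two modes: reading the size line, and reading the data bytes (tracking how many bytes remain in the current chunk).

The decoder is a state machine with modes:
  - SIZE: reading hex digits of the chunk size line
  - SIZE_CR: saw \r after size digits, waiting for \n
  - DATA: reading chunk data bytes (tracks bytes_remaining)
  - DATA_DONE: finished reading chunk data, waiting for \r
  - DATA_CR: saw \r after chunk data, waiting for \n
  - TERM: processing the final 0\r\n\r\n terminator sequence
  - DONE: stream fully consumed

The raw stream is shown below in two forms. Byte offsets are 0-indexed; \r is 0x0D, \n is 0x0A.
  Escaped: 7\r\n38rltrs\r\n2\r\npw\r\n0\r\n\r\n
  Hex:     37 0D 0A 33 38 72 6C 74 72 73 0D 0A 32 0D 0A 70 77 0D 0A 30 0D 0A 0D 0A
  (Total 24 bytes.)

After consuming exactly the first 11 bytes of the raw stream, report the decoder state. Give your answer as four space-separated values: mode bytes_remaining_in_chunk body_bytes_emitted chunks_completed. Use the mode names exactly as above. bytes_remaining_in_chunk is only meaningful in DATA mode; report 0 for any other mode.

Answer: DATA_CR 0 7 0

Derivation:
Byte 0 = '7': mode=SIZE remaining=0 emitted=0 chunks_done=0
Byte 1 = 0x0D: mode=SIZE_CR remaining=0 emitted=0 chunks_done=0
Byte 2 = 0x0A: mode=DATA remaining=7 emitted=0 chunks_done=0
Byte 3 = '3': mode=DATA remaining=6 emitted=1 chunks_done=0
Byte 4 = '8': mode=DATA remaining=5 emitted=2 chunks_done=0
Byte 5 = 'r': mode=DATA remaining=4 emitted=3 chunks_done=0
Byte 6 = 'l': mode=DATA remaining=3 emitted=4 chunks_done=0
Byte 7 = 't': mode=DATA remaining=2 emitted=5 chunks_done=0
Byte 8 = 'r': mode=DATA remaining=1 emitted=6 chunks_done=0
Byte 9 = 's': mode=DATA_DONE remaining=0 emitted=7 chunks_done=0
Byte 10 = 0x0D: mode=DATA_CR remaining=0 emitted=7 chunks_done=0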